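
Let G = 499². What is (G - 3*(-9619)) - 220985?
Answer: 56873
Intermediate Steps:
G = 249001
(G - 3*(-9619)) - 220985 = (249001 - 3*(-9619)) - 220985 = (249001 + 28857) - 220985 = 277858 - 220985 = 56873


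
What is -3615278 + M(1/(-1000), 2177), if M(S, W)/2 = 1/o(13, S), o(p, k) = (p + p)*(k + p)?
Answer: -610934982386/168987 ≈ -3.6153e+6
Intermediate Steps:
o(p, k) = 2*p*(k + p) (o(p, k) = (2*p)*(k + p) = 2*p*(k + p))
M(S, W) = 2/(338 + 26*S) (M(S, W) = 2/((2*13*(S + 13))) = 2/((2*13*(13 + S))) = 2/(338 + 26*S))
-3615278 + M(1/(-1000), 2177) = -3615278 + 1/(13*(13 + 1/(-1000))) = -3615278 + 1/(13*(13 - 1/1000)) = -3615278 + 1/(13*(12999/1000)) = -3615278 + (1/13)*(1000/12999) = -3615278 + 1000/168987 = -610934982386/168987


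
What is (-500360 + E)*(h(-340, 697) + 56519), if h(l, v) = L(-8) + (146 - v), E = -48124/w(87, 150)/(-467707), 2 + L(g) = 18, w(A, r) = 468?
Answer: -1532873232232395056/54721719 ≈ -2.8012e+10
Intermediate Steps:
L(g) = 16 (L(g) = -2 + 18 = 16)
E = 12031/54721719 (E = -48124/468/(-467707) = -48124*1/468*(-1/467707) = -12031/117*(-1/467707) = 12031/54721719 ≈ 0.00021986)
h(l, v) = 162 - v (h(l, v) = 16 + (146 - v) = 162 - v)
(-500360 + E)*(h(-340, 697) + 56519) = (-500360 + 12031/54721719)*((162 - 1*697) + 56519) = -27380559306809*((162 - 697) + 56519)/54721719 = -27380559306809*(-535 + 56519)/54721719 = -27380559306809/54721719*55984 = -1532873232232395056/54721719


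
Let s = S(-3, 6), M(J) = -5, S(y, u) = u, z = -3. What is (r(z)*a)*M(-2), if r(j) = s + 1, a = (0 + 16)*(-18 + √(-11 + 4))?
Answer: 10080 - 560*I*√7 ≈ 10080.0 - 1481.6*I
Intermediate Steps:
a = -288 + 16*I*√7 (a = 16*(-18 + √(-7)) = 16*(-18 + I*√7) = -288 + 16*I*√7 ≈ -288.0 + 42.332*I)
s = 6
r(j) = 7 (r(j) = 6 + 1 = 7)
(r(z)*a)*M(-2) = (7*(-288 + 16*I*√7))*(-5) = (-2016 + 112*I*√7)*(-5) = 10080 - 560*I*√7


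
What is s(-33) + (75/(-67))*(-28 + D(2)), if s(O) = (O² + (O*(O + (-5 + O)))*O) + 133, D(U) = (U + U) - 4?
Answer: -5096399/67 ≈ -76066.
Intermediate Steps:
D(U) = -4 + 2*U (D(U) = 2*U - 4 = -4 + 2*U)
s(O) = 133 + O² + O²*(-5 + 2*O) (s(O) = (O² + (O*(-5 + 2*O))*O) + 133 = (O² + O²*(-5 + 2*O)) + 133 = 133 + O² + O²*(-5 + 2*O))
s(-33) + (75/(-67))*(-28 + D(2)) = (133 - 4*(-33)² + 2*(-33)³) + (75/(-67))*(-28 + (-4 + 2*2)) = (133 - 4*1089 + 2*(-35937)) + (75*(-1/67))*(-28 + (-4 + 4)) = (133 - 4356 - 71874) - 75*(-28 + 0)/67 = -76097 - 75/67*(-28) = -76097 + 2100/67 = -5096399/67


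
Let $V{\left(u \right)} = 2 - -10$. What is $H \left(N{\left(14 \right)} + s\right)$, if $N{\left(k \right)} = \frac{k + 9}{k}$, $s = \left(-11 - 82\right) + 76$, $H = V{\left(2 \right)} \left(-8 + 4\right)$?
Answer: $\frac{5160}{7} \approx 737.14$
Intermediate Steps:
$V{\left(u \right)} = 12$ ($V{\left(u \right)} = 2 + 10 = 12$)
$H = -48$ ($H = 12 \left(-8 + 4\right) = 12 \left(-4\right) = -48$)
$s = -17$ ($s = -93 + 76 = -17$)
$N{\left(k \right)} = \frac{9 + k}{k}$
$H \left(N{\left(14 \right)} + s\right) = - 48 \left(\frac{9 + 14}{14} - 17\right) = - 48 \left(\frac{1}{14} \cdot 23 - 17\right) = - 48 \left(\frac{23}{14} - 17\right) = \left(-48\right) \left(- \frac{215}{14}\right) = \frac{5160}{7}$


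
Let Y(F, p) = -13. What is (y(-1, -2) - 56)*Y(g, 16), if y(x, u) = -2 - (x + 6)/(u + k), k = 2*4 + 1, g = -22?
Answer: 5343/7 ≈ 763.29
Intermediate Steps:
k = 9 (k = 8 + 1 = 9)
y(x, u) = -2 - (6 + x)/(9 + u) (y(x, u) = -2 - (x + 6)/(u + 9) = -2 - (6 + x)/(9 + u))
(y(-1, -2) - 56)*Y(g, 16) = ((-24 - 1*(-1) - 2*(-2))/(9 - 2) - 56)*(-13) = ((-24 + 1 + 4)/7 - 56)*(-13) = ((1/7)*(-19) - 56)*(-13) = (-19/7 - 56)*(-13) = -411/7*(-13) = 5343/7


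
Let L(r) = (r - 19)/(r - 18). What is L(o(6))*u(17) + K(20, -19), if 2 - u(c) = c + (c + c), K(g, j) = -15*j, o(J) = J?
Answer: 2783/12 ≈ 231.92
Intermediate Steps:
L(r) = (-19 + r)/(-18 + r)
u(c) = 2 - 3*c (u(c) = 2 - (c + (c + c)) = 2 - (c + 2*c) = 2 - 3*c)
L(o(6))*u(17) + K(20, -19) = ((-19 + 6)/(-18 + 6))*(2 - 3*17) - 15*(-19) = (-13/(-12))*(2 - 51) + 285 = -1/12*(-13)*(-49) + 285 = (13/12)*(-49) + 285 = -637/12 + 285 = 2783/12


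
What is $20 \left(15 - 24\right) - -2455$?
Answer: $2275$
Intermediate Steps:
$20 \left(15 - 24\right) - -2455 = 20 \left(-9\right) + 2455 = -180 + 2455 = 2275$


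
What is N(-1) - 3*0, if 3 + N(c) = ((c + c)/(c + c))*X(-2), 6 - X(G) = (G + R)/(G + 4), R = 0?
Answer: 4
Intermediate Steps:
X(G) = 6 - G/(4 + G) (X(G) = 6 - (G + 0)/(G + 4) = 6 - G/(4 + G))
N(c) = 4 (N(c) = -3 + ((c + c)/(c + c))*((24 + 5*(-2))/(4 - 2)) = -3 + ((2*c)/((2*c)))*((24 - 10)/2) = -3 + ((2*c)*(1/(2*c)))*((½)*14) = -3 + 1*7 = -3 + 7 = 4)
N(-1) - 3*0 = 4 - 3*0 = 4 + 0 = 4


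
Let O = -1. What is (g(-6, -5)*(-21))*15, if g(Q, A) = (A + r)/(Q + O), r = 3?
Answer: -90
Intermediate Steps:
g(Q, A) = (3 + A)/(-1 + Q) (g(Q, A) = (A + 3)/(Q - 1) = (3 + A)/(-1 + Q))
(g(-6, -5)*(-21))*15 = (((3 - 5)/(-1 - 6))*(-21))*15 = ((-2/(-7))*(-21))*15 = (-⅐*(-2)*(-21))*15 = ((2/7)*(-21))*15 = -6*15 = -90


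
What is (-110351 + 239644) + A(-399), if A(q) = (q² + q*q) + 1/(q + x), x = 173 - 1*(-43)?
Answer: 81928184/183 ≈ 4.4770e+5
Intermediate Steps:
x = 216 (x = 173 + 43 = 216)
A(q) = 1/(216 + q) + 2*q² (A(q) = (q² + q*q) + 1/(q + 216) = (q² + q²) + 1/(216 + q) = 2*q² + 1/(216 + q) = 1/(216 + q) + 2*q²)
(-110351 + 239644) + A(-399) = (-110351 + 239644) + (1 + 2*(-399)³ + 432*(-399)²)/(216 - 399) = 129293 + (1 + 2*(-63521199) + 432*159201)/(-183) = 129293 - (1 - 127042398 + 68774832)/183 = 129293 - 1/183*(-58267565) = 129293 + 58267565/183 = 81928184/183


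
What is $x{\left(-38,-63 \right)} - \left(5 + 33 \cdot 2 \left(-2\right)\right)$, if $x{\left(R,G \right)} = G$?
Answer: $64$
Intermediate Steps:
$x{\left(-38,-63 \right)} - \left(5 + 33 \cdot 2 \left(-2\right)\right) = -63 - \left(5 + 33 \cdot 2 \left(-2\right)\right) = -63 - -127 = -63 + \left(-5 + 132\right) = -63 + 127 = 64$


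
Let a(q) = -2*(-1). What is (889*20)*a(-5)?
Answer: 35560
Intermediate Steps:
a(q) = 2
(889*20)*a(-5) = (889*20)*2 = 17780*2 = 35560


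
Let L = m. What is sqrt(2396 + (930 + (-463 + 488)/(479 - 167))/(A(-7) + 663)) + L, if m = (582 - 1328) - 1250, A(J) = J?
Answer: -1996 + sqrt(1569208381806)/25584 ≈ -1947.0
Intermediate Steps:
m = -1996 (m = -746 - 1250 = -1996)
L = -1996
sqrt(2396 + (930 + (-463 + 488)/(479 - 167))/(A(-7) + 663)) + L = sqrt(2396 + (930 + (-463 + 488)/(479 - 167))/(-7 + 663)) - 1996 = sqrt(2396 + (930 + 25/312)/656) - 1996 = sqrt(2396 + (930 + 25*(1/312))*(1/656)) - 1996 = sqrt(2396 + (930 + 25/312)*(1/656)) - 1996 = sqrt(2396 + (290185/312)*(1/656)) - 1996 = sqrt(2396 + 290185/204672) - 1996 = sqrt(490684297/204672) - 1996 = sqrt(1569208381806)/25584 - 1996 = -1996 + sqrt(1569208381806)/25584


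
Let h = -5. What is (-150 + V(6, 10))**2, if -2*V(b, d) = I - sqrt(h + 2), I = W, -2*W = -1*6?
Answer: (303 - I*sqrt(3))**2/4 ≈ 22952.0 - 262.41*I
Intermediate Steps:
W = 3 (W = -(-1)*6/2 = -1/2*(-6) = 3)
I = 3
V(b, d) = -3/2 + I*sqrt(3)/2 (V(b, d) = -(3 - sqrt(-5 + 2))/2 = -(3 - sqrt(-3))/2 = -(3 - I*sqrt(3))/2 = -3/2 + I*sqrt(3)/2)
(-150 + V(6, 10))**2 = (-150 + (-3/2 + I*sqrt(3)/2))**2 = (-303/2 + I*sqrt(3)/2)**2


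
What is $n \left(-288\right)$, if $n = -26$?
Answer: $7488$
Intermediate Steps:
$n \left(-288\right) = \left(-26\right) \left(-288\right) = 7488$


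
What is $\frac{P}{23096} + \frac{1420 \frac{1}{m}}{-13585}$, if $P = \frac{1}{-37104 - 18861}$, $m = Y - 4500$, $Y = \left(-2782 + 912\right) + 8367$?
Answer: $- \frac{28238048893}{539482833609720} \approx -5.2343 \cdot 10^{-5}$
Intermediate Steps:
$Y = 6497$ ($Y = -1870 + 8367 = 6497$)
$m = 1997$ ($m = 6497 - 4500 = 1997$)
$P = - \frac{1}{55965}$ ($P = \frac{1}{-55965} = - \frac{1}{55965} \approx -1.7868 \cdot 10^{-5}$)
$\frac{P}{23096} + \frac{1420 \frac{1}{m}}{-13585} = - \frac{1}{55965 \cdot 23096} + \frac{1420 \cdot \frac{1}{1997}}{-13585} = \left(- \frac{1}{55965}\right) \frac{1}{23096} + 1420 \cdot \frac{1}{1997} \left(- \frac{1}{13585}\right) = - \frac{1}{1292567640} + \frac{1420}{1997} \left(- \frac{1}{13585}\right) = - \frac{1}{1292567640} - \frac{284}{5425849} = - \frac{28238048893}{539482833609720}$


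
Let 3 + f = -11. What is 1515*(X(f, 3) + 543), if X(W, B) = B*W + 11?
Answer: 775680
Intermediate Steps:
f = -14 (f = -3 - 11 = -14)
X(W, B) = 11 + B*W
1515*(X(f, 3) + 543) = 1515*((11 + 3*(-14)) + 543) = 1515*((11 - 42) + 543) = 1515*(-31 + 543) = 1515*512 = 775680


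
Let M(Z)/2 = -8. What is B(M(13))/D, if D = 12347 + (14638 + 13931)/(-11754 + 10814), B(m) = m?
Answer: -15040/11577611 ≈ -0.0012991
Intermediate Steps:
M(Z) = -16 (M(Z) = 2*(-8) = -16)
D = 11577611/940 (D = 12347 + 28569/(-940) = 12347 + 28569*(-1/940) = 12347 - 28569/940 = 11577611/940 ≈ 12317.)
B(M(13))/D = -16/11577611/940 = -16*940/11577611 = -15040/11577611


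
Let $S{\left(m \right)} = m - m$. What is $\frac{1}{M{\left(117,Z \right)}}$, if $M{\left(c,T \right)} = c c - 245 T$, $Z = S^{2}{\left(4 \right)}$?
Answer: $\frac{1}{13689} \approx 7.3051 \cdot 10^{-5}$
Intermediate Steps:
$S{\left(m \right)} = 0$
$Z = 0$ ($Z = 0^{2} = 0$)
$M{\left(c,T \right)} = c^{2} - 245 T$
$\frac{1}{M{\left(117,Z \right)}} = \frac{1}{117^{2} - 0} = \frac{1}{13689 + 0} = \frac{1}{13689}$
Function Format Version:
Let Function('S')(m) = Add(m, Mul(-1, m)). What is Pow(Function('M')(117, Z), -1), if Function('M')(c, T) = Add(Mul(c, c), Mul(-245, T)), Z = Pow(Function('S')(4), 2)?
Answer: Rational(1, 13689) ≈ 7.3051e-5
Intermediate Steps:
Function('S')(m) = 0
Z = 0 (Z = Pow(0, 2) = 0)
Function('M')(c, T) = Add(Pow(c, 2), Mul(-245, T))
Pow(Function('M')(117, Z), -1) = Pow(Add(Pow(117, 2), Mul(-245, 0)), -1) = Pow(Add(13689, 0), -1) = Pow(13689, -1) = Rational(1, 13689)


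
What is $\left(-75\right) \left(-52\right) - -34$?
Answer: $3934$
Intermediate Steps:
$\left(-75\right) \left(-52\right) - -34 = 3900 + 34 = 3934$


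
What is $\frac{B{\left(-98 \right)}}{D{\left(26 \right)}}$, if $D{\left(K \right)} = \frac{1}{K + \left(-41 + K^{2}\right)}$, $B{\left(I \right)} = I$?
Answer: $-64778$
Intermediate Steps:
$D{\left(K \right)} = \frac{1}{-41 + K + K^{2}}$
$\frac{B{\left(-98 \right)}}{D{\left(26 \right)}} = - \frac{98}{\frac{1}{-41 + 26 + 26^{2}}} = - \frac{98}{\frac{1}{-41 + 26 + 676}} = - \frac{98}{\frac{1}{661}} = - 98 \frac{1}{\frac{1}{661}} = \left(-98\right) 661 = -64778$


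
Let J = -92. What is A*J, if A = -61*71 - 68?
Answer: 404708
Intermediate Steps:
A = -4399 (A = -4331 - 68 = -4399)
A*J = -4399*(-92) = 404708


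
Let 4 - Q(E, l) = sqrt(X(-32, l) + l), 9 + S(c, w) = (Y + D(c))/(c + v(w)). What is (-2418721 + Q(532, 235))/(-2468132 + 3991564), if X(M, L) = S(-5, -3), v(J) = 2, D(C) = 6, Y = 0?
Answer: -2418717/1523432 - sqrt(14)/380858 ≈ -1.5877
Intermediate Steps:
S(c, w) = -9 + 6/(2 + c) (S(c, w) = -9 + (0 + 6)/(c + 2) = -9 + 6/(2 + c))
X(M, L) = -11 (X(M, L) = 3*(-4 - 3*(-5))/(2 - 5) = 3*(-4 + 15)/(-3) = 3*(-1/3)*11 = -11)
Q(E, l) = 4 - sqrt(-11 + l)
(-2418721 + Q(532, 235))/(-2468132 + 3991564) = (-2418721 + (4 - sqrt(-11 + 235)))/(-2468132 + 3991564) = (-2418721 + (4 - sqrt(224)))/1523432 = (-2418721 + (4 - 4*sqrt(14)))*(1/1523432) = (-2418717 - 4*sqrt(14))*(1/1523432) = -2418717/1523432 - sqrt(14)/380858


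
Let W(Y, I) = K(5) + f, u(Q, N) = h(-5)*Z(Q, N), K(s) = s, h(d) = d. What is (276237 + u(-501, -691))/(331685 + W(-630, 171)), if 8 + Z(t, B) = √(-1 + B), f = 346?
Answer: 276277/332036 - 5*I*√173/166018 ≈ 0.83207 - 0.00039613*I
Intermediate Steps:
Z(t, B) = -8 + √(-1 + B)
u(Q, N) = 40 - 5*√(-1 + N) (u(Q, N) = -5*(-8 + √(-1 + N)) = 40 - 5*√(-1 + N))
W(Y, I) = 351 (W(Y, I) = 5 + 346 = 351)
(276237 + u(-501, -691))/(331685 + W(-630, 171)) = (276237 + (40 - 5*√(-1 - 691)))/(331685 + 351) = (276237 + (40 - 10*I*√173))/332036 = (276237 + (40 - 10*I*√173))*(1/332036) = (276277 - 10*I*√173)*(1/332036) = 276277/332036 - 5*I*√173/166018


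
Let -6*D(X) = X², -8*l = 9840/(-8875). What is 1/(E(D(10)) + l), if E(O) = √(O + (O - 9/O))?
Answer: 2619900/620280071 - 630125*I*√29514/620280071 ≈ 0.0042237 - 0.17452*I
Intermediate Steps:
l = 246/1775 (l = -1230/(-8875) = -1230*(-1)/8875 = -⅛*(-1968/1775) = 246/1775 ≈ 0.13859)
D(X) = -X²/6
E(O) = √(-9/O + 2*O)
1/(E(D(10)) + l) = 1/(√(-9/((-⅙*10²)) + 2*(-⅙*10²)) + 246/1775) = 1/(√(-9/((-⅙*100)) + 2*(-⅙*100)) + 246/1775) = 1/(√(-9/(-50/3) + 2*(-50/3)) + 246/1775) = 1/(√(-9*(-3/50) - 100/3) + 246/1775) = 1/(√(27/50 - 100/3) + 246/1775) = 1/(√(-4919/150) + 246/1775) = 1/(I*√29514/30 + 246/1775) = 1/(246/1775 + I*√29514/30)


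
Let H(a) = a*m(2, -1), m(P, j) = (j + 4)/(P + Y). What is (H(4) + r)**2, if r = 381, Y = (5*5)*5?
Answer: 2342463201/16129 ≈ 1.4523e+5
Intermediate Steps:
Y = 125 (Y = 25*5 = 125)
m(P, j) = (4 + j)/(125 + P) (m(P, j) = (j + 4)/(P + 125) = (4 + j)/(125 + P))
H(a) = 3*a/127 (H(a) = a*((4 - 1)/(125 + 2)) = a*(3/127) = 3*a/127)
(H(4) + r)**2 = ((3/127)*4 + 381)**2 = (12/127 + 381)**2 = (48399/127)**2 = 2342463201/16129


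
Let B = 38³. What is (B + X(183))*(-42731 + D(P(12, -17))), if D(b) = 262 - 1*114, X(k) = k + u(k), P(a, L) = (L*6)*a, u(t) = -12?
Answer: -2343896069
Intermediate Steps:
P(a, L) = 6*L*a (P(a, L) = (6*L)*a = 6*L*a)
X(k) = -12 + k (X(k) = k - 12 = -12 + k)
B = 54872
D(b) = 148 (D(b) = 262 - 114 = 148)
(B + X(183))*(-42731 + D(P(12, -17))) = (54872 + (-12 + 183))*(-42731 + 148) = (54872 + 171)*(-42583) = 55043*(-42583) = -2343896069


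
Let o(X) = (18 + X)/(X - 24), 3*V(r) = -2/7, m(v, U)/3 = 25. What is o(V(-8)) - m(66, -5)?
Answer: -19163/253 ≈ -75.743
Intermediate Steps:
m(v, U) = 75 (m(v, U) = 3*25 = 75)
V(r) = -2/21 (V(r) = (-2/7)/3 = (-2*1/7)/3 = (1/3)*(-2/7) = -2/21)
o(X) = (18 + X)/(-24 + X)
o(V(-8)) - m(66, -5) = (18 - 2/21)/(-24 - 2/21) - 1*75 = (376/21)/(-506/21) - 75 = -21/506*376/21 - 75 = -188/253 - 75 = -19163/253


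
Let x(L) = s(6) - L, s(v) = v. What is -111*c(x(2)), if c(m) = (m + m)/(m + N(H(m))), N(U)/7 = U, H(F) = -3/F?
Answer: 3552/5 ≈ 710.40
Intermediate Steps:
N(U) = 7*U
x(L) = 6 - L
c(m) = 2*m/(m - 21/m) (c(m) = (m + m)/(m + 7*(-3/m)) = (2*m)/(m - 21/m) = 2*m/(m - 21/m))
-111*c(x(2)) = -222*(6 - 1*2)²/(-21 + (6 - 1*2)²) = -222*(6 - 2)²/(-21 + (6 - 2)²) = -222*4²/(-21 + 4²) = -222*16/(-21 + 16) = -222*16/(-5) = -222*16*(-1)/5 = -111*(-32/5) = 3552/5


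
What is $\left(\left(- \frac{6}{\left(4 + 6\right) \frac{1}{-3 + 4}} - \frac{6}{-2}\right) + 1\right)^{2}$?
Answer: $\frac{289}{25} \approx 11.56$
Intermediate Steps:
$\left(\left(- \frac{6}{\left(4 + 6\right) \frac{1}{-3 + 4}} - \frac{6}{-2}\right) + 1\right)^{2} = \left(\left(- \frac{6}{10 \cdot 1^{-1}} - -3\right) + 1\right)^{2} = \left(\left(- \frac{6}{10 \cdot 1} + 3\right) + 1\right)^{2} = \left(\left(- \frac{6}{10} + 3\right) + 1\right)^{2} = \left(\left(\left(-6\right) \frac{1}{10} + 3\right) + 1\right)^{2} = \left(\left(- \frac{3}{5} + 3\right) + 1\right)^{2} = \left(\frac{12}{5} + 1\right)^{2} = \left(\frac{17}{5}\right)^{2} = \frac{289}{25}$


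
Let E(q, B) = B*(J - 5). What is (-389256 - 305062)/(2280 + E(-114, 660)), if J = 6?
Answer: -347159/1470 ≈ -236.16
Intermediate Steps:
E(q, B) = B (E(q, B) = B*(6 - 5) = B*1 = B)
(-389256 - 305062)/(2280 + E(-114, 660)) = (-389256 - 305062)/(2280 + 660) = -694318/2940 = -694318*1/2940 = -347159/1470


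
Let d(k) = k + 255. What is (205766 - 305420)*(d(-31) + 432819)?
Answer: -43154467122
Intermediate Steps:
d(k) = 255 + k
(205766 - 305420)*(d(-31) + 432819) = (205766 - 305420)*((255 - 31) + 432819) = -99654*(224 + 432819) = -99654*433043 = -43154467122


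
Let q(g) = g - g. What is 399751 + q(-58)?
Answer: 399751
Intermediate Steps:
q(g) = 0
399751 + q(-58) = 399751 + 0 = 399751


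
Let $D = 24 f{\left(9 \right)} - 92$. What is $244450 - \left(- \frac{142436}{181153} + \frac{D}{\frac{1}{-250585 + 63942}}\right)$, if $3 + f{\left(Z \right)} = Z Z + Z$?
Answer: $\frac{9647273999110}{25879} \approx 3.7278 \cdot 10^{8}$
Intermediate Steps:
$f{\left(Z \right)} = -3 + Z + Z^{2}$ ($f{\left(Z \right)} = -3 + \left(Z Z + Z\right) = -3 + \left(Z^{2} + Z\right) = -3 + \left(Z + Z^{2}\right) = -3 + Z + Z^{2}$)
$D = 1996$ ($D = 24 \left(-3 + 9 + 9^{2}\right) - 92 = 24 \left(-3 + 9 + 81\right) - 92 = 24 \cdot 87 - 92 = 2088 - 92 = 1996$)
$244450 - \left(- \frac{142436}{181153} + \frac{D}{\frac{1}{-250585 + 63942}}\right) = 244450 - \left(- \frac{142436}{181153} + \frac{1996}{\frac{1}{-250585 + 63942}}\right) = 244450 - \left(\left(-142436\right) \frac{1}{181153} + \frac{1996}{\frac{1}{-186643}}\right) = 244450 - \left(- \frac{20348}{25879} + \frac{1996}{- \frac{1}{186643}}\right) = 244450 - \left(- \frac{20348}{25879} + 1996 \left(-186643\right)\right) = 244450 - \left(- \frac{20348}{25879} - 372539428\right) = 244450 - - \frac{9640947877560}{25879} = 244450 + \frac{9640947877560}{25879} = \frac{9647273999110}{25879}$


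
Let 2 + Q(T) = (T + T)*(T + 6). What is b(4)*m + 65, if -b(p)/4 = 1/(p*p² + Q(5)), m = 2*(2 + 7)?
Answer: 2777/43 ≈ 64.581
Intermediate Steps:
Q(T) = -2 + 2*T*(6 + T) (Q(T) = -2 + (T + T)*(T + 6) = -2 + (2*T)*(6 + T) = -2 + 2*T*(6 + T))
m = 18 (m = 2*9 = 18)
b(p) = -4/(108 + p³) (b(p) = -4/(p*p² + (-2 + 2*5² + 12*5)) = -4/(p³ + (-2 + 2*25 + 60)) = -4/(p³ + (-2 + 50 + 60)) = -4/(p³ + 108) = -4/(108 + p³))
b(4)*m + 65 = -4/(108 + 4³)*18 + 65 = -4/(108 + 64)*18 + 65 = -4/172*18 + 65 = -4*1/172*18 + 65 = -1/43*18 + 65 = -18/43 + 65 = 2777/43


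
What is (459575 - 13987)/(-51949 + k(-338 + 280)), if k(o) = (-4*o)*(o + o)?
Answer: -445588/78861 ≈ -5.6503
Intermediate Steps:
k(o) = -8*o**2 (k(o) = (-4*o)*(2*o) = -8*o**2)
(459575 - 13987)/(-51949 + k(-338 + 280)) = (459575 - 13987)/(-51949 - 8*(-338 + 280)**2) = 445588/(-51949 - 8*(-58)**2) = 445588/(-51949 - 8*3364) = 445588/(-51949 - 26912) = 445588/(-78861) = 445588*(-1/78861) = -445588/78861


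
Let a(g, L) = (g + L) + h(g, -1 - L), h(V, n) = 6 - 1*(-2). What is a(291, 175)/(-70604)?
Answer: -237/35302 ≈ -0.0067135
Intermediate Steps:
h(V, n) = 8 (h(V, n) = 6 + 2 = 8)
a(g, L) = 8 + L + g (a(g, L) = (g + L) + 8 = (L + g) + 8 = 8 + L + g)
a(291, 175)/(-70604) = (8 + 175 + 291)/(-70604) = 474*(-1/70604) = -237/35302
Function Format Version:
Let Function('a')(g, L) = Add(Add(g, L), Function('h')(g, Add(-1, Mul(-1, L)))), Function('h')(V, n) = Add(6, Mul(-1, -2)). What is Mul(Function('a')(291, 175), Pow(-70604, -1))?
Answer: Rational(-237, 35302) ≈ -0.0067135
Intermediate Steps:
Function('h')(V, n) = 8 (Function('h')(V, n) = Add(6, 2) = 8)
Function('a')(g, L) = Add(8, L, g) (Function('a')(g, L) = Add(Add(g, L), 8) = Add(Add(L, g), 8) = Add(8, L, g))
Mul(Function('a')(291, 175), Pow(-70604, -1)) = Mul(Add(8, 175, 291), Pow(-70604, -1)) = Mul(474, Rational(-1, 70604)) = Rational(-237, 35302)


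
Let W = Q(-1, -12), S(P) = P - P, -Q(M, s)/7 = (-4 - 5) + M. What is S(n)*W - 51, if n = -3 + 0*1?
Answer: -51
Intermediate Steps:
n = -3 (n = -3 + 0 = -3)
Q(M, s) = 63 - 7*M (Q(M, s) = -7*((-4 - 5) + M) = -7*(-9 + M) = 63 - 7*M)
S(P) = 0
W = 70 (W = 63 - 7*(-1) = 63 + 7 = 70)
S(n)*W - 51 = 0*70 - 51 = 0 - 51 = -51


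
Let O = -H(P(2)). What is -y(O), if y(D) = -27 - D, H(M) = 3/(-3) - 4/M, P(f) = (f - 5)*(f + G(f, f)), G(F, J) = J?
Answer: 83/3 ≈ 27.667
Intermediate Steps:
P(f) = 2*f*(-5 + f) (P(f) = (f - 5)*(f + f) = (-5 + f)*(2*f) = 2*f*(-5 + f))
H(M) = -1 - 4/M (H(M) = 3*(-⅓) - 4/M = -1 - 4/M)
O = ⅔ (O = -(-4 - 2*2*(-5 + 2))/(2*2*(-5 + 2)) = -(-4 - 2*2*(-3))/(2*2*(-3)) = -(-4 - 1*(-12))/(-12) = -(-1)*(-4 + 12)/12 = -(-1)*8/12 = -1*(-⅔) = ⅔ ≈ 0.66667)
-y(O) = -(-27 - 1*⅔) = -(-27 - ⅔) = -1*(-83/3) = 83/3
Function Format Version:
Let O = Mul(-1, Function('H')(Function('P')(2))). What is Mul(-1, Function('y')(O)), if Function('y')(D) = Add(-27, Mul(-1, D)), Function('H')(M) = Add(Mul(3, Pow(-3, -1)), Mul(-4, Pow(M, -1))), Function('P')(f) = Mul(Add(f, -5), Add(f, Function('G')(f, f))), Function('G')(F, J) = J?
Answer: Rational(83, 3) ≈ 27.667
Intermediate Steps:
Function('P')(f) = Mul(2, f, Add(-5, f)) (Function('P')(f) = Mul(Add(f, -5), Add(f, f)) = Mul(Add(-5, f), Mul(2, f)) = Mul(2, f, Add(-5, f)))
Function('H')(M) = Add(-1, Mul(-4, Pow(M, -1))) (Function('H')(M) = Add(Mul(3, Rational(-1, 3)), Mul(-4, Pow(M, -1))) = Add(-1, Mul(-4, Pow(M, -1))))
O = Rational(2, 3) (O = Mul(-1, Mul(Pow(Mul(2, 2, Add(-5, 2)), -1), Add(-4, Mul(-1, Mul(2, 2, Add(-5, 2)))))) = Mul(-1, Mul(Pow(Mul(2, 2, -3), -1), Add(-4, Mul(-1, Mul(2, 2, -3))))) = Mul(-1, Mul(Pow(-12, -1), Add(-4, Mul(-1, -12)))) = Mul(-1, Mul(Rational(-1, 12), Add(-4, 12))) = Mul(-1, Mul(Rational(-1, 12), 8)) = Mul(-1, Rational(-2, 3)) = Rational(2, 3) ≈ 0.66667)
Mul(-1, Function('y')(O)) = Mul(-1, Add(-27, Mul(-1, Rational(2, 3)))) = Mul(-1, Add(-27, Rational(-2, 3))) = Mul(-1, Rational(-83, 3)) = Rational(83, 3)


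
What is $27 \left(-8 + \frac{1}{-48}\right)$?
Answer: $- \frac{3465}{16} \approx -216.56$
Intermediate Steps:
$27 \left(-8 + \frac{1}{-48}\right) = 27 \left(-8 - \frac{1}{48}\right) = 27 \left(- \frac{385}{48}\right) = - \frac{3465}{16}$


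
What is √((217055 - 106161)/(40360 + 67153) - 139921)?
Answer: I*√33006964011123/15359 ≈ 374.06*I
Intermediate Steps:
√((217055 - 106161)/(40360 + 67153) - 139921) = √(110894/107513 - 139921) = √(110894*(1/107513) - 139921) = √(15842/15359 - 139921) = √(-2149030797/15359) = I*√33006964011123/15359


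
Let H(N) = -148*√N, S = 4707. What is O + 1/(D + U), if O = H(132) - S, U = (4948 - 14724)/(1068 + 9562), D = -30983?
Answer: -775146567146/164679533 - 296*√33 ≈ -6407.4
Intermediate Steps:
U = -4888/5315 (U = -9776/10630 = -9776*1/10630 = -4888/5315 ≈ -0.91966)
O = -4707 - 296*√33 (O = -296*√33 - 1*4707 = -296*√33 - 4707 = -4707 - 296*√33 ≈ -6407.4)
O + 1/(D + U) = (-4707 - 296*√33) + 1/(-30983 - 4888/5315) = (-4707 - 296*√33) + 1/(-164679533/5315) = (-4707 - 296*√33) - 5315/164679533 = -775146567146/164679533 - 296*√33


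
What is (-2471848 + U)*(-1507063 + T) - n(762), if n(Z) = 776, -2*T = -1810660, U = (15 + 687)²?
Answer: 1190856082476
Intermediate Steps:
U = 492804 (U = 702² = 492804)
T = 905330 (T = -½*(-1810660) = 905330)
(-2471848 + U)*(-1507063 + T) - n(762) = (-2471848 + 492804)*(-1507063 + 905330) - 1*776 = -1979044*(-601733) - 776 = 1190856083252 - 776 = 1190856082476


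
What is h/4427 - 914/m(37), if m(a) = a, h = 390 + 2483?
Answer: -3939977/163799 ≈ -24.054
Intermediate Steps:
h = 2873
h/4427 - 914/m(37) = 2873/4427 - 914/37 = -3939977/163799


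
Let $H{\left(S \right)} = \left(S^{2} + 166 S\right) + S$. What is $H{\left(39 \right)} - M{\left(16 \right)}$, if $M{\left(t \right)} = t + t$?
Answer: $8002$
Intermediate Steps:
$M{\left(t \right)} = 2 t$
$H{\left(S \right)} = S^{2} + 167 S$
$H{\left(39 \right)} - M{\left(16 \right)} = 39 \left(167 + 39\right) - 2 \cdot 16 = 39 \cdot 206 - 32 = 8034 - 32 = 8002$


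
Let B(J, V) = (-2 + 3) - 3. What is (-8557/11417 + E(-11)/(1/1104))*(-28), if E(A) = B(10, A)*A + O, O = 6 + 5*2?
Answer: -1915829708/1631 ≈ -1.1746e+6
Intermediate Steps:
B(J, V) = -2 (B(J, V) = 1 - 3 = -2)
O = 16 (O = 6 + 10 = 16)
E(A) = 16 - 2*A (E(A) = -2*A + 16 = 16 - 2*A)
(-8557/11417 + E(-11)/(1/1104))*(-28) = (-8557/11417 + (16 - 2*(-11))/(1/1104))*(-28) = (-8557*1/11417 + (16 + 22)/(1/1104))*(-28) = (-8557/11417 + 38*1104)*(-28) = (-8557/11417 + 41952)*(-28) = (478957427/11417)*(-28) = -1915829708/1631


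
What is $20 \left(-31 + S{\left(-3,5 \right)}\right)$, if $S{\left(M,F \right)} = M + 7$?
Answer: $-540$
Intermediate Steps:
$S{\left(M,F \right)} = 7 + M$
$20 \left(-31 + S{\left(-3,5 \right)}\right) = 20 \left(-31 + \left(7 - 3\right)\right) = 20 \left(-31 + 4\right) = 20 \left(-27\right) = -540$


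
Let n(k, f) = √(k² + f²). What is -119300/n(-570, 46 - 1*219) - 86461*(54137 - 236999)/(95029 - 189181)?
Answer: -2635071897/15692 - 119300*√354829/354829 ≈ -1.6812e+5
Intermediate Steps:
n(k, f) = √(f² + k²)
-119300/n(-570, 46 - 1*219) - 86461*(54137 - 236999)/(95029 - 189181) = -119300/√((46 - 1*219)² + (-570)²) - 86461*(54137 - 236999)/(95029 - 189181) = -119300/√((46 - 219)² + 324900) - 86461/((-94152/(-182862))) = -119300/√((-173)² + 324900) - 86461/((-94152*(-1/182862))) = -119300/√(29929 + 324900) - 86461/15692/30477 = -119300*√354829/354829 - 86461*30477/15692 = -119300*√354829/354829 - 2635071897/15692 = -2635071897/15692 - 119300*√354829/354829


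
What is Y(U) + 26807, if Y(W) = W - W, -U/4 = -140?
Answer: 26807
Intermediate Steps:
U = 560 (U = -4*(-140) = 560)
Y(W) = 0
Y(U) + 26807 = 0 + 26807 = 26807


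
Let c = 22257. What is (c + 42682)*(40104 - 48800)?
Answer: -564709544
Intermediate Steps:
(c + 42682)*(40104 - 48800) = (22257 + 42682)*(40104 - 48800) = 64939*(-8696) = -564709544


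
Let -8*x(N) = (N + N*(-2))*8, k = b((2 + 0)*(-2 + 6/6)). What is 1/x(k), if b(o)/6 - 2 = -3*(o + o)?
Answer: 1/84 ≈ 0.011905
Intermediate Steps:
b(o) = 12 - 36*o (b(o) = 12 + 6*(-3*(o + o)) = 12 + 6*(-6*o) = 12 - 36*o)
k = 84 (k = 12 - 36*(2 + 0)*(-2 + 6/6) = 12 - 72*(-2 + 6*(⅙)) = 12 - 72*(-2 + 1) = 12 - 72*(-1) = 12 - 36*(-2) = 12 + 72 = 84)
x(N) = N (x(N) = -(N + N*(-2))*8/8 = -(N - 2*N)*8/8 = -(-N)*8/8 = -(-1)*N = N)
1/x(k) = 1/84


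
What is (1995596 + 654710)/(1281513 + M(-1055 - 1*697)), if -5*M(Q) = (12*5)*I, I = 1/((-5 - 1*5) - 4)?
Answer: 18552142/8970597 ≈ 2.0681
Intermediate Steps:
I = -1/14 (I = 1/((-5 - 5) - 4) = 1/(-10 - 4) = 1/(-14) = -1/14 ≈ -0.071429)
M(Q) = 6/7 (M(Q) = -12*5*(-1)/(5*14) = -12*(-1)/14 = -⅕*(-30/7) = 6/7)
(1995596 + 654710)/(1281513 + M(-1055 - 1*697)) = (1995596 + 654710)/(1281513 + 6/7) = 2650306/(8970597/7) = 2650306*(7/8970597) = 18552142/8970597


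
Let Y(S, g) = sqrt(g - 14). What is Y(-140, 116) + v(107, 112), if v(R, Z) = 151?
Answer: 151 + sqrt(102) ≈ 161.10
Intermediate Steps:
Y(S, g) = sqrt(-14 + g)
Y(-140, 116) + v(107, 112) = sqrt(-14 + 116) + 151 = sqrt(102) + 151 = 151 + sqrt(102)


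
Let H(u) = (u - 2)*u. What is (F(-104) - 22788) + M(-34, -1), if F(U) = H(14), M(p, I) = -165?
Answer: -22785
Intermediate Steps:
H(u) = u*(-2 + u) (H(u) = (-2 + u)*u = u*(-2 + u))
F(U) = 168 (F(U) = 14*(-2 + 14) = 14*12 = 168)
(F(-104) - 22788) + M(-34, -1) = (168 - 22788) - 165 = -22620 - 165 = -22785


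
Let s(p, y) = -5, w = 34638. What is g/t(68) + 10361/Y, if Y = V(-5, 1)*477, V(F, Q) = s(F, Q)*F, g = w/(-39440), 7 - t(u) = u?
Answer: 2533996639/2868964200 ≈ 0.88324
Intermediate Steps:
t(u) = 7 - u
g = -17319/19720 (g = 34638/(-39440) = 34638*(-1/39440) = -17319/19720 ≈ -0.87825)
V(F, Q) = -5*F
Y = 11925 (Y = -5*(-5)*477 = 25*477 = 11925)
g/t(68) + 10361/Y = -17319/(19720*(7 - 1*68)) + 10361/11925 = -17319/(19720*(7 - 68)) + 10361*(1/11925) = -17319/19720/(-61) + 10361/11925 = -17319/19720*(-1/61) + 10361/11925 = 17319/1202920 + 10361/11925 = 2533996639/2868964200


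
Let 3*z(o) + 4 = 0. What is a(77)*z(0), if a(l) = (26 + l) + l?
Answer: -240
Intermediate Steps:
a(l) = 26 + 2*l
z(o) = -4/3 (z(o) = -4/3 + (⅓)*0 = -4/3 + 0 = -4/3)
a(77)*z(0) = (26 + 2*77)*(-4/3) = (26 + 154)*(-4/3) = 180*(-4/3) = -240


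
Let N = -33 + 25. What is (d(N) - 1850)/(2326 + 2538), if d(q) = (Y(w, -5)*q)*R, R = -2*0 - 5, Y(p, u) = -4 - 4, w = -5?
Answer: -1085/2432 ≈ -0.44614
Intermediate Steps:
Y(p, u) = -8
N = -8
R = -5 (R = 0 - 5 = -5)
d(q) = 40*q (d(q) = -8*q*(-5) = 40*q)
(d(N) - 1850)/(2326 + 2538) = (40*(-8) - 1850)/(2326 + 2538) = (-320 - 1850)/4864 = -2170*1/4864 = -1085/2432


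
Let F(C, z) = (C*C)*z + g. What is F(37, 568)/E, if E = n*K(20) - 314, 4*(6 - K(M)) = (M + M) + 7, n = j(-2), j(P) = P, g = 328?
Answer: -28288/11 ≈ -2571.6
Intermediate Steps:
F(C, z) = 328 + z*C² (F(C, z) = (C*C)*z + 328 = C²*z + 328 = z*C² + 328 = 328 + z*C²)
n = -2
K(M) = 17/4 - M/2 (K(M) = 6 - ((M + M) + 7)/4 = 6 - (2*M + 7)/4 = 6 - (7 + 2*M)/4 = 6 + (-7/4 - M/2) = 17/4 - M/2)
E = -605/2 (E = -2*(17/4 - ½*20) - 314 = -2*(17/4 - 10) - 314 = -2*(-23/4) - 314 = 23/2 - 314 = -605/2 ≈ -302.50)
F(37, 568)/E = (328 + 568*37²)/(-605/2) = (328 + 568*1369)*(-2/605) = (328 + 777592)*(-2/605) = 777920*(-2/605) = -28288/11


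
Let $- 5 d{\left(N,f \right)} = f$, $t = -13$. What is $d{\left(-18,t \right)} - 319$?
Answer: $- \frac{1582}{5} \approx -316.4$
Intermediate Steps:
$d{\left(N,f \right)} = - \frac{f}{5}$
$d{\left(-18,t \right)} - 319 = \left(- \frac{1}{5}\right) \left(-13\right) - 319 = \frac{13}{5} - 319 = - \frac{1582}{5}$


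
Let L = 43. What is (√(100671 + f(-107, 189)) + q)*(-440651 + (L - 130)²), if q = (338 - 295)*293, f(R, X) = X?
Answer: -5456400118 - 35512724*√15 ≈ -5.5939e+9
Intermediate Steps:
q = 12599 (q = 43*293 = 12599)
(√(100671 + f(-107, 189)) + q)*(-440651 + (L - 130)²) = (√(100671 + 189) + 12599)*(-440651 + (43 - 130)²) = (√100860 + 12599)*(-440651 + (-87)²) = (82*√15 + 12599)*(-440651 + 7569) = (12599 + 82*√15)*(-433082) = -5456400118 - 35512724*√15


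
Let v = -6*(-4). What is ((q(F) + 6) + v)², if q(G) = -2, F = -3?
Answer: 784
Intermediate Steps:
v = 24
((q(F) + 6) + v)² = ((-2 + 6) + 24)² = (4 + 24)² = 28² = 784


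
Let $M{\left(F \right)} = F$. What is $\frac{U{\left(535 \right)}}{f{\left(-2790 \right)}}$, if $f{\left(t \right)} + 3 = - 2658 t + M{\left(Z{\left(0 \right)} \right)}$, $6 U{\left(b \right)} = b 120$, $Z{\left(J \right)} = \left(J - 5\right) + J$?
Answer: $\frac{2675}{1853953} \approx 0.0014429$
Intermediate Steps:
$Z{\left(J \right)} = -5 + 2 J$ ($Z{\left(J \right)} = \left(-5 + J\right) + J = -5 + 2 J$)
$U{\left(b \right)} = 20 b$ ($U{\left(b \right)} = \frac{b 120}{6} = \frac{120 b}{6} = 20 b$)
$f{\left(t \right)} = -8 - 2658 t$ ($f{\left(t \right)} = -3 - \left(5 + 2658 t\right) = -8 - 2658 t$)
$\frac{U{\left(535 \right)}}{f{\left(-2790 \right)}} = \frac{20 \cdot 535}{-8 - -7415820} = \frac{10700}{-8 + 7415820} = \frac{10700}{7415812} = 10700 \cdot \frac{1}{7415812} = \frac{2675}{1853953}$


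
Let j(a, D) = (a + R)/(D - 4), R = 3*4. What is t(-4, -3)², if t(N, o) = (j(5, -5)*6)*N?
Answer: 18496/9 ≈ 2055.1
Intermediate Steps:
R = 12
j(a, D) = (12 + a)/(-4 + D) (j(a, D) = (a + 12)/(D - 4) = (12 + a)/(-4 + D))
t(N, o) = -34*N/3 (t(N, o) = (((12 + 5)/(-4 - 5))*6)*N = ((17/(-9))*6)*N = (-⅑*17*6)*N = (-17/9*6)*N = -34*N/3)
t(-4, -3)² = (-34/3*(-4))² = (136/3)² = 18496/9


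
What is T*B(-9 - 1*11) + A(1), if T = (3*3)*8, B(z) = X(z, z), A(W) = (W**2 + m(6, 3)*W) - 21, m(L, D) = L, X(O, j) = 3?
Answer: 202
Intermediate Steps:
A(W) = -21 + W**2 + 6*W (A(W) = (W**2 + 6*W) - 21 = -21 + W**2 + 6*W)
B(z) = 3
T = 72 (T = 9*8 = 72)
T*B(-9 - 1*11) + A(1) = 72*3 + (-21 + 1**2 + 6*1) = 216 + (-21 + 1 + 6) = 216 - 14 = 202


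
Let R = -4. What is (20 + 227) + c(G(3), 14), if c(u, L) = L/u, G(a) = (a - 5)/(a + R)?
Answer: 254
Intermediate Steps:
G(a) = (-5 + a)/(-4 + a) (G(a) = (a - 5)/(a - 4) = (-5 + a)/(-4 + a))
(20 + 227) + c(G(3), 14) = (20 + 227) + 14/(((-5 + 3)/(-4 + 3))) = 247 + 14/((-2/(-1))) = 247 + 14/((-1*(-2))) = 247 + 14/2 = 247 + 14*(½) = 247 + 7 = 254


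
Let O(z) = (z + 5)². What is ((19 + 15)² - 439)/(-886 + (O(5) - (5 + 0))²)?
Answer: 239/2713 ≈ 0.088094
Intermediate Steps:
O(z) = (5 + z)²
((19 + 15)² - 439)/(-886 + (O(5) - (5 + 0))²) = ((19 + 15)² - 439)/(-886 + ((5 + 5)² - (5 + 0))²) = (34² - 439)/(-886 + (10² - 1*5)²) = (1156 - 439)/(-886 + (100 - 5)²) = 717/(-886 + 95²) = 717/(-886 + 9025) = 717/8139 = 717*(1/8139) = 239/2713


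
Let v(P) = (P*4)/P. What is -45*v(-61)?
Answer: -180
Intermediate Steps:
v(P) = 4 (v(P) = (4*P)/P = 4)
-45*v(-61) = -45*4 = -180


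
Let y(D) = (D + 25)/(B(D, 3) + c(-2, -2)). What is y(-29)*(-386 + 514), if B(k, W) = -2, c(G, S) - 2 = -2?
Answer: 256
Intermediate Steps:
c(G, S) = 0 (c(G, S) = 2 - 2 = 0)
y(D) = -25/2 - D/2 (y(D) = (D + 25)/(-2 + 0) = (25 + D)/(-2) = (25 + D)*(-½) = -25/2 - D/2)
y(-29)*(-386 + 514) = (-25/2 - ½*(-29))*(-386 + 514) = (-25/2 + 29/2)*128 = 2*128 = 256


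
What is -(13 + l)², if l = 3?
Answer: -256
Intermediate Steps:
-(13 + l)² = -(13 + 3)² = -1*16² = -1*256 = -256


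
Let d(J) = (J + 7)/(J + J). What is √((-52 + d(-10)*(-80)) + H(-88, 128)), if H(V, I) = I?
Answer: 8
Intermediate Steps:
d(J) = (7 + J)/(2*J) (d(J) = (7 + J)/((2*J)) = (7 + J)*(1/(2*J)) = (7 + J)/(2*J))
√((-52 + d(-10)*(-80)) + H(-88, 128)) = √((-52 + ((½)*(7 - 10)/(-10))*(-80)) + 128) = √((-52 + ((½)*(-⅒)*(-3))*(-80)) + 128) = √((-52 + (3/20)*(-80)) + 128) = √((-52 - 12) + 128) = √(-64 + 128) = √64 = 8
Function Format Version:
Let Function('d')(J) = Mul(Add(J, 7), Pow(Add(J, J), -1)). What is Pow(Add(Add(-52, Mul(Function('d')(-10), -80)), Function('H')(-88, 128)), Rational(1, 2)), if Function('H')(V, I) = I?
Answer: 8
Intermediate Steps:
Function('d')(J) = Mul(Rational(1, 2), Pow(J, -1), Add(7, J)) (Function('d')(J) = Mul(Add(7, J), Pow(Mul(2, J), -1)) = Mul(Add(7, J), Mul(Rational(1, 2), Pow(J, -1))) = Mul(Rational(1, 2), Pow(J, -1), Add(7, J)))
Pow(Add(Add(-52, Mul(Function('d')(-10), -80)), Function('H')(-88, 128)), Rational(1, 2)) = Pow(Add(Add(-52, Mul(Mul(Rational(1, 2), Pow(-10, -1), Add(7, -10)), -80)), 128), Rational(1, 2)) = Pow(Add(Add(-52, Mul(Mul(Rational(1, 2), Rational(-1, 10), -3), -80)), 128), Rational(1, 2)) = Pow(Add(Add(-52, Mul(Rational(3, 20), -80)), 128), Rational(1, 2)) = Pow(Add(Add(-52, -12), 128), Rational(1, 2)) = Pow(Add(-64, 128), Rational(1, 2)) = Pow(64, Rational(1, 2)) = 8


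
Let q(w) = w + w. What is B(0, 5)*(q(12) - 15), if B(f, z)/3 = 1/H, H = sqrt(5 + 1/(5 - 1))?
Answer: 18*sqrt(21)/7 ≈ 11.784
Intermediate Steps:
q(w) = 2*w
H = sqrt(21)/2 (H = sqrt(5 + 1/4) = sqrt(21/4) = sqrt(21)/2 ≈ 2.2913)
B(f, z) = 2*sqrt(21)/7 (B(f, z) = 3/((sqrt(21)/2)) = 3*(2*sqrt(21)/21) = 2*sqrt(21)/7)
B(0, 5)*(q(12) - 15) = (2*sqrt(21)/7)*(2*12 - 15) = (2*sqrt(21)/7)*(24 - 15) = (2*sqrt(21)/7)*9 = 18*sqrt(21)/7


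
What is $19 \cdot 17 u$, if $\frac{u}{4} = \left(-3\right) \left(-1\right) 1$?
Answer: $3876$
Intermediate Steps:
$u = 12$ ($u = 4 \left(-3\right) \left(-1\right) 1 = 4 \cdot 3 \cdot 1 = 4 \cdot 3 = 12$)
$19 \cdot 17 u = 19 \cdot 17 \cdot 12 = 323 \cdot 12 = 3876$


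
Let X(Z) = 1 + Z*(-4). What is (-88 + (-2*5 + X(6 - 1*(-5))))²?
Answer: 19881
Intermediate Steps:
X(Z) = 1 - 4*Z
(-88 + (-2*5 + X(6 - 1*(-5))))² = (-88 + (-2*5 + (1 - 4*(6 - 1*(-5)))))² = (-88 + (-10 + (1 - 4*(6 + 5))))² = (-88 + (-10 + (1 - 4*11)))² = (-88 + (-10 + (1 - 44)))² = (-88 + (-10 - 43))² = (-88 - 53)² = (-141)² = 19881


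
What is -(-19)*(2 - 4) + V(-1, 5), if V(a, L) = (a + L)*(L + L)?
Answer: 2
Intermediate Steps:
V(a, L) = 2*L*(L + a) (V(a, L) = (L + a)*(2*L) = 2*L*(L + a))
-(-19)*(2 - 4) + V(-1, 5) = -(-19)*(2 - 4) + 2*5*(5 - 1) = -(-19)*(-2) + 2*5*4 = -19*2 + 40 = -38 + 40 = 2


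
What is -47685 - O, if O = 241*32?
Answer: -55397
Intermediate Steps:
O = 7712
-47685 - O = -47685 - 1*7712 = -47685 - 7712 = -55397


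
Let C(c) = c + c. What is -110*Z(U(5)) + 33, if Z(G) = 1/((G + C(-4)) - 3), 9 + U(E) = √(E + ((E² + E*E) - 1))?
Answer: 6809/173 + 165*√6/173 ≈ 41.695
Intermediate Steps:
C(c) = 2*c
U(E) = -9 + √(-1 + E + 2*E²) (U(E) = -9 + √(E + ((E² + E*E) - 1)) = -9 + √(E + ((E² + E²) - 1)) = -9 + √(E + (2*E² - 1)) = -9 + √(E + (-1 + 2*E²)) = -9 + √(-1 + E + 2*E²))
Z(G) = 1/(-11 + G) (Z(G) = 1/((G + 2*(-4)) - 3) = 1/((G - 8) - 3) = 1/((-8 + G) - 3) = 1/(-11 + G))
-110*Z(U(5)) + 33 = -110/(-11 + (-9 + √(-1 + 5 + 2*5²))) + 33 = -110/(-11 + (-9 + √(-1 + 5 + 2*25))) + 33 = -110/(-11 + (-9 + √(-1 + 5 + 50))) + 33 = -110/(-11 + (-9 + √54)) + 33 = -110/(-11 + (-9 + 3*√6)) + 33 = -110/(-20 + 3*√6) + 33 = 33 - 110/(-20 + 3*√6)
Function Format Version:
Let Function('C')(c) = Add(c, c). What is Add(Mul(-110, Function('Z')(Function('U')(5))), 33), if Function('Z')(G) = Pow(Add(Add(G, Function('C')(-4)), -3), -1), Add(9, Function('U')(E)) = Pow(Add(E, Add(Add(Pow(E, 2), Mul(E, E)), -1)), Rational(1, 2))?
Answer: Add(Rational(6809, 173), Mul(Rational(165, 173), Pow(6, Rational(1, 2)))) ≈ 41.695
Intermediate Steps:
Function('C')(c) = Mul(2, c)
Function('U')(E) = Add(-9, Pow(Add(-1, E, Mul(2, Pow(E, 2))), Rational(1, 2))) (Function('U')(E) = Add(-9, Pow(Add(E, Add(Add(Pow(E, 2), Mul(E, E)), -1)), Rational(1, 2))) = Add(-9, Pow(Add(E, Add(Add(Pow(E, 2), Pow(E, 2)), -1)), Rational(1, 2))) = Add(-9, Pow(Add(E, Add(Mul(2, Pow(E, 2)), -1)), Rational(1, 2))) = Add(-9, Pow(Add(E, Add(-1, Mul(2, Pow(E, 2)))), Rational(1, 2))) = Add(-9, Pow(Add(-1, E, Mul(2, Pow(E, 2))), Rational(1, 2))))
Function('Z')(G) = Pow(Add(-11, G), -1) (Function('Z')(G) = Pow(Add(Add(G, Mul(2, -4)), -3), -1) = Pow(Add(Add(G, -8), -3), -1) = Pow(Add(Add(-8, G), -3), -1) = Pow(Add(-11, G), -1))
Add(Mul(-110, Function('Z')(Function('U')(5))), 33) = Add(Mul(-110, Pow(Add(-11, Add(-9, Pow(Add(-1, 5, Mul(2, Pow(5, 2))), Rational(1, 2)))), -1)), 33) = Add(Mul(-110, Pow(Add(-11, Add(-9, Pow(Add(-1, 5, Mul(2, 25)), Rational(1, 2)))), -1)), 33) = Add(Mul(-110, Pow(Add(-11, Add(-9, Pow(Add(-1, 5, 50), Rational(1, 2)))), -1)), 33) = Add(Mul(-110, Pow(Add(-11, Add(-9, Pow(54, Rational(1, 2)))), -1)), 33) = Add(Mul(-110, Pow(Add(-11, Add(-9, Mul(3, Pow(6, Rational(1, 2))))), -1)), 33) = Add(Mul(-110, Pow(Add(-20, Mul(3, Pow(6, Rational(1, 2)))), -1)), 33) = Add(33, Mul(-110, Pow(Add(-20, Mul(3, Pow(6, Rational(1, 2)))), -1)))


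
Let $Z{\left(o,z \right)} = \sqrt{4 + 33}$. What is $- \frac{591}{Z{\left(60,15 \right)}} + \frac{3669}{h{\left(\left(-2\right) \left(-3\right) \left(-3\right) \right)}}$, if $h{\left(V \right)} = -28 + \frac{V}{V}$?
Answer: $- \frac{1223}{9} - \frac{591 \sqrt{37}}{37} \approx -233.05$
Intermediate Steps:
$Z{\left(o,z \right)} = \sqrt{37}$
$h{\left(V \right)} = -27$ ($h{\left(V \right)} = -28 + 1 = -27$)
$- \frac{591}{Z{\left(60,15 \right)}} + \frac{3669}{h{\left(\left(-2\right) \left(-3\right) \left(-3\right) \right)}} = - \frac{591}{\sqrt{37}} + \frac{3669}{-27} = - 591 \frac{\sqrt{37}}{37} + 3669 \left(- \frac{1}{27}\right) = - \frac{591 \sqrt{37}}{37} - \frac{1223}{9} = - \frac{1223}{9} - \frac{591 \sqrt{37}}{37}$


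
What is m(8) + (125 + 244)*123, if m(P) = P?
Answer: 45395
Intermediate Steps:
m(8) + (125 + 244)*123 = 8 + (125 + 244)*123 = 8 + 369*123 = 8 + 45387 = 45395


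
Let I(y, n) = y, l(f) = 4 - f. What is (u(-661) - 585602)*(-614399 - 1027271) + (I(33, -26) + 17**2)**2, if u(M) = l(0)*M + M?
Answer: 966791058374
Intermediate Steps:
u(M) = 5*M (u(M) = (4 - 1*0)*M + M = (4 + 0)*M + M = 4*M + M = 5*M)
(u(-661) - 585602)*(-614399 - 1027271) + (I(33, -26) + 17**2)**2 = (5*(-661) - 585602)*(-614399 - 1027271) + (33 + 17**2)**2 = (-3305 - 585602)*(-1641670) + (33 + 289)**2 = -588907*(-1641670) + 322**2 = 966790954690 + 103684 = 966791058374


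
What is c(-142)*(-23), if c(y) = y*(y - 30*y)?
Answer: 13449388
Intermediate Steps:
c(y) = -29*y² (c(y) = y*(-29*y) = -29*y²)
c(-142)*(-23) = -29*(-142)²*(-23) = -29*20164*(-23) = -584756*(-23) = 13449388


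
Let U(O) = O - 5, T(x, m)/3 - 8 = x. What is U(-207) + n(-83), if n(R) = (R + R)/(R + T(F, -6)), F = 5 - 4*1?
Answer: -5853/28 ≈ -209.04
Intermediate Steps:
F = 1 (F = 5 - 4 = 1)
T(x, m) = 24 + 3*x
n(R) = 2*R/(27 + R) (n(R) = (R + R)/(R + (24 + 3*1)) = (2*R)/(R + (24 + 3)) = (2*R)/(R + 27) = (2*R)/(27 + R) = 2*R/(27 + R))
U(O) = -5 + O
U(-207) + n(-83) = (-5 - 207) + 2*(-83)/(27 - 83) = -212 + 2*(-83)/(-56) = -212 + 2*(-83)*(-1/56) = -212 + 83/28 = -5853/28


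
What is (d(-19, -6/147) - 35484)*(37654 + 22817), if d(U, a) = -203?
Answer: -2158028577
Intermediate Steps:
(d(-19, -6/147) - 35484)*(37654 + 22817) = (-203 - 35484)*(37654 + 22817) = -35687*60471 = -2158028577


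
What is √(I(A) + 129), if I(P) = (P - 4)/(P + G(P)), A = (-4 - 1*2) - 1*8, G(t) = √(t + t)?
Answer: √3*√((304 - 43*I*√7)/(7 - I*√7)) ≈ 11.407 + 0.018638*I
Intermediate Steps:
G(t) = √2*√t (G(t) = √(2*t) = √2*√t)
A = -14 (A = (-4 - 2) - 8 = -6 - 8 = -14)
I(P) = (-4 + P)/(P + √2*√P) (I(P) = (P - 4)/(P + √2*√P) = (-4 + P)/(P + √2*√P))
√(I(A) + 129) = √((-4 - 14)/(-14 + √2*√(-14)) + 129) = √(-18/(-14 + √2*(I*√14)) + 129) = √(-18/(-14 + 2*I*√7) + 129) = √(129 - 18/(-14 + 2*I*√7))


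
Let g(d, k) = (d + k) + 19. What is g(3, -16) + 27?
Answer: 33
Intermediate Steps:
g(d, k) = 19 + d + k
g(3, -16) + 27 = (19 + 3 - 16) + 27 = 6 + 27 = 33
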